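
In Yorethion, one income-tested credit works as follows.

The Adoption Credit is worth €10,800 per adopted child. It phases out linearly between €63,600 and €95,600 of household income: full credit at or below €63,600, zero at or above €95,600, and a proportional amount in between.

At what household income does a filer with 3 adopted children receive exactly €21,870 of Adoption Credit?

Full credit = 3 × €10,800 = €32,400.
€21,870 is 21,870/32,400 of the full €32,400, so 10,530/32,400 of the €32,000 range has been used: income = €63,600 + €32,000 × 10,530/32,400 = €74,000.

€74,000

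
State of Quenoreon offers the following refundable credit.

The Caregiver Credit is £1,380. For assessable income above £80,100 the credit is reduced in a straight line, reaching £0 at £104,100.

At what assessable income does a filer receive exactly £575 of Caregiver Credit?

£94,100

£575 is 575/1,380 of the full £1,380, so 805/1,380 of the £24,000 range has been used: income = £80,100 + £24,000 × 805/1,380 = £94,100.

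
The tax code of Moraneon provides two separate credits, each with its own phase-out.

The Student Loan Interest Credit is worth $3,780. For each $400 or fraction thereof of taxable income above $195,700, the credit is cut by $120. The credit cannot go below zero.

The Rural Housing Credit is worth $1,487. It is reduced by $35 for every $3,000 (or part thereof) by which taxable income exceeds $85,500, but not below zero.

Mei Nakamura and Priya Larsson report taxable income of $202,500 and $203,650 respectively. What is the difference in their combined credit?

$395

Mei ($202,500): Student Loan Interest Credit: income exceeds $195,700 by $6,800, which is 17 full-or-partial $400 increments; reduction = 17 × $120 = $2,040, leaving $1,740. Rural Housing Credit: income exceeds $85,500 by $117,000, which is 39 full-or-partial $3,000 increments; reduction = 39 × $35 = $1,365, leaving $122. total $1,740 + $122 = $1,862
Priya ($203,650): Student Loan Interest Credit: income exceeds $195,700 by $7,950, which is 20 full-or-partial $400 increments; reduction = 20 × $120 = $2,400, leaving $1,380. Rural Housing Credit: income exceeds $85,500 by $118,150, which is 40 full-or-partial $3,000 increments; reduction = 40 × $35 = $1,400, leaving $87. total $1,380 + $87 = $1,467
Difference: |$1,862 − $1,467| = $395.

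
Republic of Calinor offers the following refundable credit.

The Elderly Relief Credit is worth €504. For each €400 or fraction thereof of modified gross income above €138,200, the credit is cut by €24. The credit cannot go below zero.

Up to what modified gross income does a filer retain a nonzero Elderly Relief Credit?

After 20 increments the reduction is 20 × €24 = €480, leaving €24; one more increment wipes it out. Increment 20 ends at excess 20 × €400 = €8,000, so the highest qualifying income is €138,200 + €8,000 = €146,200.

€146,200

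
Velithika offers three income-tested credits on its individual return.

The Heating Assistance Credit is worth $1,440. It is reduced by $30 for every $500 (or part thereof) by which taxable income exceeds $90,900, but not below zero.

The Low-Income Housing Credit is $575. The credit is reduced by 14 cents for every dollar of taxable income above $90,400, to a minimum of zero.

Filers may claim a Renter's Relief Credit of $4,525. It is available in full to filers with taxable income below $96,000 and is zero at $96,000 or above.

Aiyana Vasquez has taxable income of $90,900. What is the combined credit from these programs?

Heating Assistance Credit: $90,900 is at or below the $90,900 threshold, so the full $1,440 applies.
Low-Income Housing Credit: 14% of the $500 excess over $90,400 is $70; credit = $575 − $70 = $505.
Renter's Relief Credit: $90,900 is below the $96,000 cutoff, so the full $4,525 applies.
Total: $1,440 + $505 + $4,525 = $6,470.

$6,470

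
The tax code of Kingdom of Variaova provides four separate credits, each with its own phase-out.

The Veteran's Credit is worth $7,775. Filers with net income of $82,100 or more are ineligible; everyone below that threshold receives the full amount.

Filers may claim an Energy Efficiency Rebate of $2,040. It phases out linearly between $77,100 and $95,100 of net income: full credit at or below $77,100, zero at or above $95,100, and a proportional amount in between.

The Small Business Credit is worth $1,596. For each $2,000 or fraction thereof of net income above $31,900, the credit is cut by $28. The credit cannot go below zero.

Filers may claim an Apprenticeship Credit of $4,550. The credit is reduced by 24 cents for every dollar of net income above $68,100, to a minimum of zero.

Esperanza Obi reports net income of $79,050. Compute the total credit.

Veteran's Credit: $79,050 is below the $82,100 cutoff, so the full $7,775 applies.
Energy Efficiency Rebate: $79,050 is $1,950 into a $18,000 phase-out range, leaving 16,050/18,000 of the credit: $2,040 × 16,050/18,000 = $1,819.
Small Business Credit: income exceeds $31,900 by $47,150, which is 24 full-or-partial $2,000 increments; reduction = 24 × $28 = $672, leaving $924.
Apprenticeship Credit: 24% of the $10,950 excess over $68,100 is $2,628; credit = $4,550 − $2,628 = $1,922.
Total: $7,775 + $1,819 + $924 + $1,922 = $12,440.

$12,440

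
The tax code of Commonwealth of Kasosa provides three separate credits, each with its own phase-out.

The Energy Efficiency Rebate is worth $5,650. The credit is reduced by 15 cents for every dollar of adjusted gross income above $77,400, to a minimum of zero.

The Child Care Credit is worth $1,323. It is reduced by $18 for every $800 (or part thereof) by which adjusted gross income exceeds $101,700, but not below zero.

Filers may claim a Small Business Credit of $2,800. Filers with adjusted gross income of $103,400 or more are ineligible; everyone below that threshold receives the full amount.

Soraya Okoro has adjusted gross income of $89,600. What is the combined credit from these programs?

$7,943

Energy Efficiency Rebate: 15% of the $12,200 excess over $77,400 is $1,830; credit = $5,650 − $1,830 = $3,820.
Child Care Credit: $89,600 is at or below the $101,700 threshold, so the full $1,323 applies.
Small Business Credit: $89,600 is below the $103,400 cutoff, so the full $2,800 applies.
Total: $3,820 + $1,323 + $2,800 = $7,943.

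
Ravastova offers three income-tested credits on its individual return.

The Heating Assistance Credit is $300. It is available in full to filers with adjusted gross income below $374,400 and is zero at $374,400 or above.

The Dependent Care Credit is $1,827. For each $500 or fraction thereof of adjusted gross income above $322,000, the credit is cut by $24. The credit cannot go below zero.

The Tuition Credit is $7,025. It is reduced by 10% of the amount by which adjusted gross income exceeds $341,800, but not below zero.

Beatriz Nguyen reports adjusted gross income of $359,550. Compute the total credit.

Heating Assistance Credit: $359,550 is below the $374,400 cutoff, so the full $300 applies.
Dependent Care Credit: income exceeds $322,000 by $37,550, which is 76 full-or-partial $500 increments; reduction = 76 × $24 = $1,824, leaving $3.
Tuition Credit: 10% of the $17,750 excess over $341,800 is $1,775; credit = $7,025 − $1,775 = $5,250.
Total: $300 + $3 + $5,250 = $5,553.

$5,553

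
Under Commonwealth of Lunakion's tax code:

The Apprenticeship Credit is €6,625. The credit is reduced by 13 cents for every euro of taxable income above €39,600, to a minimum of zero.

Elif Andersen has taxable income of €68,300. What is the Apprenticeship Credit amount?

Apprenticeship Credit: 13% of the €28,700 excess over €39,600 is €3,731; credit = €6,625 − €3,731 = €2,894.

€2,894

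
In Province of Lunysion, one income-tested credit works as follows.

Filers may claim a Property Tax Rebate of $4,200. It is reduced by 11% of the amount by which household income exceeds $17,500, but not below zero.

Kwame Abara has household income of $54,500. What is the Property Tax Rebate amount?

Property Tax Rebate: 11% of the $37,000 excess over $17,500 is $4,070; credit = $4,200 − $4,070 = $130.

$130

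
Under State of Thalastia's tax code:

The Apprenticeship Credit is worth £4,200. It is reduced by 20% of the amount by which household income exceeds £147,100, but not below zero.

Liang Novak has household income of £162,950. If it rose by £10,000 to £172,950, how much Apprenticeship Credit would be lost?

At £162,950 — 20% of the £15,850 excess over £147,100 is £3,170; credit = £4,200 − £3,170 = £1,030.
At £172,950 — 20% of the £25,850 excess over £147,100 is £5,170 ≥ base, so the credit is £0.
Lost: £1,030 − £0 = £1,030.

£1,030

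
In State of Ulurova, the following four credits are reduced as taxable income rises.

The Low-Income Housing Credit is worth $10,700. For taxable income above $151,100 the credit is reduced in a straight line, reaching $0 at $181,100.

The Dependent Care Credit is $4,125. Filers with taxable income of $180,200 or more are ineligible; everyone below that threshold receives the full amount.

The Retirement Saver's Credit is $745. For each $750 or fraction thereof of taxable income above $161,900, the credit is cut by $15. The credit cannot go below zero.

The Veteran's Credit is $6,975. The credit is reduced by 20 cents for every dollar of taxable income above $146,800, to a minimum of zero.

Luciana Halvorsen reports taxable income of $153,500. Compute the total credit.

$20,349

Low-Income Housing Credit: $153,500 is $2,400 into a $30,000 phase-out range, leaving 27,600/30,000 of the credit: $10,700 × 27,600/30,000 = $9,844.
Dependent Care Credit: $153,500 is below the $180,200 cutoff, so the full $4,125 applies.
Retirement Saver's Credit: $153,500 is at or below the $161,900 threshold, so the full $745 applies.
Veteran's Credit: 20% of the $6,700 excess over $146,800 is $1,340; credit = $6,975 − $1,340 = $5,635.
Total: $9,844 + $4,125 + $745 + $5,635 = $20,349.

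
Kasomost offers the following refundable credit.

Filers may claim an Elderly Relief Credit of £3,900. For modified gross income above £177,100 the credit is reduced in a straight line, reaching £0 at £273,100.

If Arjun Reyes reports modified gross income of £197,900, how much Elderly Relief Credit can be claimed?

£3,055

Elderly Relief Credit: £197,900 is £20,800 into a £96,000 phase-out range, leaving 75,200/96,000 of the credit: £3,900 × 75,200/96,000 = £3,055.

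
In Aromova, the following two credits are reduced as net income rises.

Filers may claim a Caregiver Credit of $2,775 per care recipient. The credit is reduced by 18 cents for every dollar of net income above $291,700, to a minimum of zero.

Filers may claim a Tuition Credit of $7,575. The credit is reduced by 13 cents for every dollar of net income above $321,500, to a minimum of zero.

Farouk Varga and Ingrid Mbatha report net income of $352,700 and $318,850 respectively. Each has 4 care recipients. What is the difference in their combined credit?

$10,149

Farouk ($352,700): Caregiver Credit: base = 4 × $2,775 = $11,100. 18% of the $61,000 excess over $291,700 is $10,980; credit = $11,100 − $10,980 = $120. Tuition Credit: 13% of the $31,200 excess over $321,500 is $4,056; credit = $7,575 − $4,056 = $3,519. total $120 + $3,519 = $3,639
Ingrid ($318,850): Caregiver Credit: base = 4 × $2,775 = $11,100. 18% of the $27,150 excess over $291,700 is $4,887; credit = $11,100 − $4,887 = $6,213. Tuition Credit: $318,850 is at or below the $321,500 threshold, so the full $7,575 applies. total $6,213 + $7,575 = $13,788
Difference: |$3,639 − $13,788| = $10,149.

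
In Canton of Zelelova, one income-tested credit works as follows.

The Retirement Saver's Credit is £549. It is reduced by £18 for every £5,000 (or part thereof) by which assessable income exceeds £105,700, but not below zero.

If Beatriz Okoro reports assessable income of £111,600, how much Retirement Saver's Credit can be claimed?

£513

Retirement Saver's Credit: income exceeds £105,700 by £5,900, which is 2 full-or-partial £5,000 increments; reduction = 2 × £18 = £36, leaving £513.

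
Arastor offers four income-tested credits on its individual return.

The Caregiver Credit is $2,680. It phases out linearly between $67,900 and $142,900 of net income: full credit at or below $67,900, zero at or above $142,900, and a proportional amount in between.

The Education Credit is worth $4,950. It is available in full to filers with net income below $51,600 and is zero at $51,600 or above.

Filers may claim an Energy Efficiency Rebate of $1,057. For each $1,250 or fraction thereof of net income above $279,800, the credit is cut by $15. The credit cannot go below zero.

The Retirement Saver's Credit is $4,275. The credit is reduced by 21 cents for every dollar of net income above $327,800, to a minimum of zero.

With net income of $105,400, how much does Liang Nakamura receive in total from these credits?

$6,672

Caregiver Credit: $105,400 is $37,500 into a $75,000 phase-out range, leaving 37,500/75,000 of the credit: $2,680 × 37,500/75,000 = $1,340.
Education Credit: $105,400 meets or exceeds the $51,600 cutoff, so the credit is $0.
Energy Efficiency Rebate: $105,400 is at or below the $279,800 threshold, so the full $1,057 applies.
Retirement Saver's Credit: $105,400 is at or below the $327,800 threshold, so the full $4,275 applies.
Total: $1,340 + $0 + $1,057 + $4,275 = $6,672.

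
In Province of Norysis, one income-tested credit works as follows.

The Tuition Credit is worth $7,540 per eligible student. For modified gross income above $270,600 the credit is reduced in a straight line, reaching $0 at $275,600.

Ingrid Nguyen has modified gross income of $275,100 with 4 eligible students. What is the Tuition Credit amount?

$3,016

Tuition Credit: base = 4 × $7,540 = $30,160. $275,100 is $4,500 into a $5,000 phase-out range, leaving 500/5,000 of the credit: $30,160 × 500/5,000 = $3,016.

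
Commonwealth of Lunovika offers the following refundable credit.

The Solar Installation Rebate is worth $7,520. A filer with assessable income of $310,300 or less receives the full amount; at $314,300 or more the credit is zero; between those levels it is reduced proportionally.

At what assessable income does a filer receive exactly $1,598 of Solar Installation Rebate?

$313,450

$1,598 is 1,598/7,520 of the full $7,520, so 5,922/7,520 of the $4,000 range has been used: income = $310,300 + $4,000 × 5,922/7,520 = $313,450.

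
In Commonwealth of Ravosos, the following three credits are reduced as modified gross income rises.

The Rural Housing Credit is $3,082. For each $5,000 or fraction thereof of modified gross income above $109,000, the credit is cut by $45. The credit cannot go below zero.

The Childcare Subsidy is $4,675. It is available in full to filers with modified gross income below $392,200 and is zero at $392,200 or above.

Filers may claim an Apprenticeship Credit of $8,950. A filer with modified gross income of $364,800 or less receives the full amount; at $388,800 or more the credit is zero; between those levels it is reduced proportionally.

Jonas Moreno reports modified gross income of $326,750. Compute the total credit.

Rural Housing Credit: income exceeds $109,000 by $217,750, which is 44 full-or-partial $5,000 increments; reduction = 44 × $45 = $1,980, leaving $1,102.
Childcare Subsidy: $326,750 is below the $392,200 cutoff, so the full $4,675 applies.
Apprenticeship Credit: $326,750 is at or below the $364,800 threshold, so the full $8,950 applies.
Total: $1,102 + $4,675 + $8,950 = $14,727.

$14,727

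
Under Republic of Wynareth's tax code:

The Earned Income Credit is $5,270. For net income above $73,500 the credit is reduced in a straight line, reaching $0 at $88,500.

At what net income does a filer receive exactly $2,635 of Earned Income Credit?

$2,635 is 2,635/5,270 of the full $5,270, so 2,635/5,270 of the $15,000 range has been used: income = $73,500 + $15,000 × 2,635/5,270 = $81,000.

$81,000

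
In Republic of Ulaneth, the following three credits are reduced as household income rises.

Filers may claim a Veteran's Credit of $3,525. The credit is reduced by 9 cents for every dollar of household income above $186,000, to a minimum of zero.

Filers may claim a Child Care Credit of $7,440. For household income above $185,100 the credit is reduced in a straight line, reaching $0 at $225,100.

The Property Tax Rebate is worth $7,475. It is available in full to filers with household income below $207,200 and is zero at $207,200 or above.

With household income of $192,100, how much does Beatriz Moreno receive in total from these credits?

Veteran's Credit: 9% of the $6,100 excess over $186,000 is $549; credit = $3,525 − $549 = $2,976.
Child Care Credit: $192,100 is $7,000 into a $40,000 phase-out range, leaving 33,000/40,000 of the credit: $7,440 × 33,000/40,000 = $6,138.
Property Tax Rebate: $192,100 is below the $207,200 cutoff, so the full $7,475 applies.
Total: $2,976 + $6,138 + $7,475 = $16,589.

$16,589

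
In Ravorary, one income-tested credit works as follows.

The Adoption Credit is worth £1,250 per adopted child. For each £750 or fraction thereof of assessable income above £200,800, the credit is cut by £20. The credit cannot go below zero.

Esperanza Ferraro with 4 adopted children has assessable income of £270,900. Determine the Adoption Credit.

£3,120

Adoption Credit: base = 4 × £1,250 = £5,000. income exceeds £200,800 by £70,100, which is 94 full-or-partial £750 increments; reduction = 94 × £20 = £1,880, leaving £3,120.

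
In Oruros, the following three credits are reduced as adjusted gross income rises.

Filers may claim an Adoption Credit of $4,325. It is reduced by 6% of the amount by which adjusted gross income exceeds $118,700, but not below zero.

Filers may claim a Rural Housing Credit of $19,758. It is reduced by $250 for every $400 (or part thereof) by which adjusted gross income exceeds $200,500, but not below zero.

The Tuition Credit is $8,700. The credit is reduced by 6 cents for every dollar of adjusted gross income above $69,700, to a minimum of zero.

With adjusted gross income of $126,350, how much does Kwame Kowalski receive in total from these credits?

Adoption Credit: 6% of the $7,650 excess over $118,700 is $459; credit = $4,325 − $459 = $3,866.
Rural Housing Credit: $126,350 is at or below the $200,500 threshold, so the full $19,758 applies.
Tuition Credit: 6% of the $56,650 excess over $69,700 is $3,399; credit = $8,700 − $3,399 = $5,301.
Total: $3,866 + $19,758 + $5,301 = $28,925.

$28,925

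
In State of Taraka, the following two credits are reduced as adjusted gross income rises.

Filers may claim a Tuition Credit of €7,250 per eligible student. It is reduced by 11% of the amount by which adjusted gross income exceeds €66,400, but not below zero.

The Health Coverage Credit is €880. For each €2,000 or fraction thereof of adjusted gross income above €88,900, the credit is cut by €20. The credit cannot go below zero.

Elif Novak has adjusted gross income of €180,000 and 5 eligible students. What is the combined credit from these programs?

Tuition Credit: base = 5 × €7,250 = €36,250. 11% of the €113,600 excess over €66,400 is €12,496; credit = €36,250 − €12,496 = €23,754.
Health Coverage Credit: income exceeds €88,900 by €91,100 → 46 increments × €20 = €920 ≥ base, so the credit is €0.
Total: €23,754 + €0 = €23,754.

€23,754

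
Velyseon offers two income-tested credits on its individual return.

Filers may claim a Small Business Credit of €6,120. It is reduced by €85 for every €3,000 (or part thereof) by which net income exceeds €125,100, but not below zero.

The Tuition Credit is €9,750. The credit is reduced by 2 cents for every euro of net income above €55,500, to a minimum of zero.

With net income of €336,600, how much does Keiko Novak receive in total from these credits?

Small Business Credit: income exceeds €125,100 by €211,500, which is 71 full-or-partial €3,000 increments; reduction = 71 × €85 = €6,035, leaving €85.
Tuition Credit: 2% of the €281,100 excess over €55,500 is €5,622; credit = €9,750 − €5,622 = €4,128.
Total: €85 + €4,128 = €4,213.

€4,213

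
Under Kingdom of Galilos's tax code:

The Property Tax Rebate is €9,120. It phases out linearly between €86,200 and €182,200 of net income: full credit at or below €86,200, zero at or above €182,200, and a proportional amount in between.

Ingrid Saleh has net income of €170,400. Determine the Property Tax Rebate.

Property Tax Rebate: €170,400 is €84,200 into a €96,000 phase-out range, leaving 11,800/96,000 of the credit: €9,120 × 11,800/96,000 = €1,121.

€1,121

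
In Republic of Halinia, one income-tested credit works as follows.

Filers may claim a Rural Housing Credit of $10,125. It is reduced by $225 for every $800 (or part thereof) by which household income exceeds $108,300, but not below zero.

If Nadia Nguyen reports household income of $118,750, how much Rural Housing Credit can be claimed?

$6,975

Rural Housing Credit: income exceeds $108,300 by $10,450, which is 14 full-or-partial $800 increments; reduction = 14 × $225 = $3,150, leaving $6,975.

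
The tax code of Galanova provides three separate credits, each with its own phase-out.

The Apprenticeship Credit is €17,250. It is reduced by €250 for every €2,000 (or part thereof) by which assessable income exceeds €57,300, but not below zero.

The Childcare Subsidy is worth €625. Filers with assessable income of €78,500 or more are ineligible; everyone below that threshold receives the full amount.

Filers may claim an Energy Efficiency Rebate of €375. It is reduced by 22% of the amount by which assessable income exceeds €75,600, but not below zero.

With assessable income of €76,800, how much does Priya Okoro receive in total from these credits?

€15,486

Apprenticeship Credit: income exceeds €57,300 by €19,500, which is 10 full-or-partial €2,000 increments; reduction = 10 × €250 = €2,500, leaving €14,750.
Childcare Subsidy: €76,800 is below the €78,500 cutoff, so the full €625 applies.
Energy Efficiency Rebate: 22% of the €1,200 excess over €75,600 is €264; credit = €375 − €264 = €111.
Total: €14,750 + €625 + €111 = €15,486.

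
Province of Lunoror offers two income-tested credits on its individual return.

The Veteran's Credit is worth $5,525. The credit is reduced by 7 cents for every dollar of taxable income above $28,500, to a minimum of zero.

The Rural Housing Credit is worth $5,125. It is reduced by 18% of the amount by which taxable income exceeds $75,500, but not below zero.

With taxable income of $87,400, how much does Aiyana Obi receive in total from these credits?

$4,385

Veteran's Credit: 7% of the $58,900 excess over $28,500 is $4,123; credit = $5,525 − $4,123 = $1,402.
Rural Housing Credit: 18% of the $11,900 excess over $75,500 is $2,142; credit = $5,125 − $2,142 = $2,983.
Total: $1,402 + $2,983 = $4,385.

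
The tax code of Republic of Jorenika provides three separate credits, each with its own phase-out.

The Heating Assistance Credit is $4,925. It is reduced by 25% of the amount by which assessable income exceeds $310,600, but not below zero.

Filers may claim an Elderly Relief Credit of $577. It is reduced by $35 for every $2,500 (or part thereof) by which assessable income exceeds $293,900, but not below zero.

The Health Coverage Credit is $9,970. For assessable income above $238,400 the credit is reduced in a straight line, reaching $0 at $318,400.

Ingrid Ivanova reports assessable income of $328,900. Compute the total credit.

$437

Heating Assistance Credit: 25% of the $18,300 excess over $310,600 is $4,575; credit = $4,925 − $4,575 = $350.
Elderly Relief Credit: income exceeds $293,900 by $35,000, which is 14 full-or-partial $2,500 increments; reduction = 14 × $35 = $490, leaving $87.
Health Coverage Credit: $328,900 is at or above $318,400, so the credit is $0.
Total: $350 + $87 + $0 = $437.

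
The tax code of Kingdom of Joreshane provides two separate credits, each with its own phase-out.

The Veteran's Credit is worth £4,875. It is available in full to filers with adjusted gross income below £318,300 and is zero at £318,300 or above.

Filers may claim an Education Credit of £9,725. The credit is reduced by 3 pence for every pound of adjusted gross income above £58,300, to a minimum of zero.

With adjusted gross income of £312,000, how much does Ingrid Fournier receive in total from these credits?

Veteran's Credit: £312,000 is below the £318,300 cutoff, so the full £4,875 applies.
Education Credit: 3% of the £253,700 excess over £58,300 is £7,611; credit = £9,725 − £7,611 = £2,114.
Total: £4,875 + £2,114 = £6,989.

£6,989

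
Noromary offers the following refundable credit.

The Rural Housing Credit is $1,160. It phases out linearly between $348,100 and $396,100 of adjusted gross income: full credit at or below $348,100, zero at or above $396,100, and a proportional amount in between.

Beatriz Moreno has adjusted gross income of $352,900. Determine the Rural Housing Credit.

$1,044

Rural Housing Credit: $352,900 is $4,800 into a $48,000 phase-out range, leaving 43,200/48,000 of the credit: $1,160 × 43,200/48,000 = $1,044.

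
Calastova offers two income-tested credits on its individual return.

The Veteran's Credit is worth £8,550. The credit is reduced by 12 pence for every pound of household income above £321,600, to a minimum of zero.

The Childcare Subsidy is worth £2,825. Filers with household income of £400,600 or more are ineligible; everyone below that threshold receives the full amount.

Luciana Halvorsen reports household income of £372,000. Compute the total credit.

£5,327

Veteran's Credit: 12% of the £50,400 excess over £321,600 is £6,048; credit = £8,550 − £6,048 = £2,502.
Childcare Subsidy: £372,000 is below the £400,600 cutoff, so the full £2,825 applies.
Total: £2,502 + £2,825 = £5,327.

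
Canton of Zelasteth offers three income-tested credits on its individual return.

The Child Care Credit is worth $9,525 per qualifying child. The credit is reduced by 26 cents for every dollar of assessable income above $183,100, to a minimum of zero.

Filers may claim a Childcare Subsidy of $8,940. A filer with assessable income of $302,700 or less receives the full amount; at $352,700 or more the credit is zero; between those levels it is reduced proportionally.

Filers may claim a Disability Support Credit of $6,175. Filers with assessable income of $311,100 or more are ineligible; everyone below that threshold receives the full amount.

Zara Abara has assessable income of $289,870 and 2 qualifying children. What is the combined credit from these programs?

Child Care Credit: base = 2 × $9,525 = $19,050. 26% of the $106,770 excess over $183,100 is $27,760.20 ≥ base, so the credit is $0.
Childcare Subsidy: $289,870 is at or below the $302,700 threshold, so the full $8,940 applies.
Disability Support Credit: $289,870 is below the $311,100 cutoff, so the full $6,175 applies.
Total: $0 + $8,940 + $6,175 = $15,115.

$15,115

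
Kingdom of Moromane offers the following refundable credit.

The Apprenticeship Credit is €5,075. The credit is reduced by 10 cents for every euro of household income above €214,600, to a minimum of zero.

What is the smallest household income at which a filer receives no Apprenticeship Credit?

€265,350

The credit falls by 10% of each euro above €214,600, so it reaches zero when the excess is €5,075 / 10% = €50,750: income = €214,600 + €50,750 = €265,350.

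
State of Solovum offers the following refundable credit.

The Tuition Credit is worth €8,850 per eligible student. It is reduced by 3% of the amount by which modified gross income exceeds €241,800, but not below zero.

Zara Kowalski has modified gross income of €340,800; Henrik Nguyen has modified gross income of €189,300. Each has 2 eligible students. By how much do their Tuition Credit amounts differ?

Zara (€340,800): Tuition Credit: base = 2 × €8,850 = €17,700. 3% of the €99,000 excess over €241,800 is €2,970; credit = €17,700 − €2,970 = €14,730.
Henrik (€189,300): Tuition Credit: base = 2 × €8,850 = €17,700. €189,300 is at or below the €241,800 threshold, so the full €17,700 applies.
Difference: |€14,730 − €17,700| = €2,970.

€2,970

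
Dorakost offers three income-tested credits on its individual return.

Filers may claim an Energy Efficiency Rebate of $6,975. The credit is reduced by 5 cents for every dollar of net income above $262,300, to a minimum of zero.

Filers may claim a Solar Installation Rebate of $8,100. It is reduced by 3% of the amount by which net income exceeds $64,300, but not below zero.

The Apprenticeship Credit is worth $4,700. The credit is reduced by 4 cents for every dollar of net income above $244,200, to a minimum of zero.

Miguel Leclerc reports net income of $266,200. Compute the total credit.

$12,643

Energy Efficiency Rebate: 5% of the $3,900 excess over $262,300 is $195; credit = $6,975 − $195 = $6,780.
Solar Installation Rebate: 3% of the $201,900 excess over $64,300 is $6,057; credit = $8,100 − $6,057 = $2,043.
Apprenticeship Credit: 4% of the $22,000 excess over $244,200 is $880; credit = $4,700 − $880 = $3,820.
Total: $6,780 + $2,043 + $3,820 = $12,643.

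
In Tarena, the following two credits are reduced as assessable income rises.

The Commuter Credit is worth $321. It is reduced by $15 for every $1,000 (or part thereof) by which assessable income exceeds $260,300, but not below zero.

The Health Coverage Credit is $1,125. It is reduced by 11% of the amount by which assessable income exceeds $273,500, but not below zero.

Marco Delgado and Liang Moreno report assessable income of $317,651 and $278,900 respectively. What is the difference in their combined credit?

Marco ($317,651): Commuter Credit: income exceeds $260,300 by $57,351 → 58 increments × $15 = $870 ≥ base, so the credit is $0. Health Coverage Credit: 11% of the $44,151 excess over $273,500 is $4,856.61 ≥ base, so the credit is $0. total $0 + $0 = $0
Liang ($278,900): Commuter Credit: income exceeds $260,300 by $18,600, which is 19 full-or-partial $1,000 increments; reduction = 19 × $15 = $285, leaving $36. Health Coverage Credit: 11% of the $5,400 excess over $273,500 is $594; credit = $1,125 − $594 = $531. total $36 + $531 = $567
Difference: |$0 − $567| = $567.

$567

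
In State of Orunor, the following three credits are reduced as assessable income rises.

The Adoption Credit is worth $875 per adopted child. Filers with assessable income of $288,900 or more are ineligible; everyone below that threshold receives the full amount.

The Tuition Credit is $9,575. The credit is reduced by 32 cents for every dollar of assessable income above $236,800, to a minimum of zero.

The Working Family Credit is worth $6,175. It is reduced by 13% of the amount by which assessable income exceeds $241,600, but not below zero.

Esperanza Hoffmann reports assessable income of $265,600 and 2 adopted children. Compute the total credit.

$5,164

Adoption Credit: base = 2 × $875 = $1,750. $265,600 is below the $288,900 cutoff, so the full $1,750 applies.
Tuition Credit: 32% of the $28,800 excess over $236,800 is $9,216; credit = $9,575 − $9,216 = $359.
Working Family Credit: 13% of the $24,000 excess over $241,600 is $3,120; credit = $6,175 − $3,120 = $3,055.
Total: $1,750 + $359 + $3,055 = $5,164.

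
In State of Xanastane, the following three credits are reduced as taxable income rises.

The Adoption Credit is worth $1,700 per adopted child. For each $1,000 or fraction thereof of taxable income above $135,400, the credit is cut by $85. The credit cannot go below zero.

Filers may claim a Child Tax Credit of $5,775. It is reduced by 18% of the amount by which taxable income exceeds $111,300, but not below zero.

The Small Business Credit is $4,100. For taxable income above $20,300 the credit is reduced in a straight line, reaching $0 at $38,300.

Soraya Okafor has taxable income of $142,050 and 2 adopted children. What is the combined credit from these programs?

Adoption Credit: base = 2 × $1,700 = $3,400. income exceeds $135,400 by $6,650, which is 7 full-or-partial $1,000 increments; reduction = 7 × $85 = $595, leaving $2,805.
Child Tax Credit: 18% of the $30,750 excess over $111,300 is $5,535; credit = $5,775 − $5,535 = $240.
Small Business Credit: $142,050 is at or above $38,300, so the credit is $0.
Total: $2,805 + $240 + $0 = $3,045.

$3,045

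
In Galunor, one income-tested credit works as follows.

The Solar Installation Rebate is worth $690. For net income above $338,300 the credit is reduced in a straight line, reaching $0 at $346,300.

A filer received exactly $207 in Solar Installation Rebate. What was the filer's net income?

$343,900

$207 is 207/690 of the full $690, so 483/690 of the $8,000 range has been used: income = $338,300 + $8,000 × 483/690 = $343,900.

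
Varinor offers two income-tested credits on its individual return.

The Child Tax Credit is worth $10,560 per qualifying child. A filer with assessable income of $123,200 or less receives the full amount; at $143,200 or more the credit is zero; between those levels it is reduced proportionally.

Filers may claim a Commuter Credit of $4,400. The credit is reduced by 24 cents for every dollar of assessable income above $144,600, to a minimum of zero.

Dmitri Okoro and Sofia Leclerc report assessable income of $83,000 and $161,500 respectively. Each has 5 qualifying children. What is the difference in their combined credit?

$56,856

Dmitri ($83,000): Child Tax Credit: base = 5 × $10,560 = $52,800. $83,000 is at or below the $123,200 threshold, so the full $52,800 applies. Commuter Credit: $83,000 is at or below the $144,600 threshold, so the full $4,400 applies. total $52,800 + $4,400 = $57,200
Sofia ($161,500): Child Tax Credit: base = 5 × $10,560 = $52,800. $161,500 is at or above $143,200, so the credit is $0. Commuter Credit: 24% of the $16,900 excess over $144,600 is $4,056; credit = $4,400 − $4,056 = $344. total $0 + $344 = $344
Difference: |$57,200 − $344| = $56,856.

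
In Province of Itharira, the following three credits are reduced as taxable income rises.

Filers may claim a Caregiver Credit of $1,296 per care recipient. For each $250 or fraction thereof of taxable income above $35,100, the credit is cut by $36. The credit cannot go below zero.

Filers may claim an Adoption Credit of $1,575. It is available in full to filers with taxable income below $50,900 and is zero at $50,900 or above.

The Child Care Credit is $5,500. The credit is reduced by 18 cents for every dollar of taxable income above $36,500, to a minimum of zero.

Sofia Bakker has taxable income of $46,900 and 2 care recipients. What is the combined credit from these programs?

Caregiver Credit: base = 2 × $1,296 = $2,592. income exceeds $35,100 by $11,800, which is 48 full-or-partial $250 increments; reduction = 48 × $36 = $1,728, leaving $864.
Adoption Credit: $46,900 is below the $50,900 cutoff, so the full $1,575 applies.
Child Care Credit: 18% of the $10,400 excess over $36,500 is $1,872; credit = $5,500 − $1,872 = $3,628.
Total: $864 + $1,575 + $3,628 = $6,067.

$6,067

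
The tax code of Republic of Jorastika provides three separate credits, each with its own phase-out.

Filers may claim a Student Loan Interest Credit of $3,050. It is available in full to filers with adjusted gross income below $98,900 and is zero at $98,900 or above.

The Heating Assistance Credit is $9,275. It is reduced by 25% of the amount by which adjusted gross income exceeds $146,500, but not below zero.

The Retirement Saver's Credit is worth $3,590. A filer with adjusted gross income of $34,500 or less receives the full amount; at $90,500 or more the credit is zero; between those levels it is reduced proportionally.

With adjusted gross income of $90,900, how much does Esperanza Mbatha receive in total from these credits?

$12,325

Student Loan Interest Credit: $90,900 is below the $98,900 cutoff, so the full $3,050 applies.
Heating Assistance Credit: $90,900 is at or below the $146,500 threshold, so the full $9,275 applies.
Retirement Saver's Credit: $90,900 is at or above $90,500, so the credit is $0.
Total: $3,050 + $9,275 + $0 = $12,325.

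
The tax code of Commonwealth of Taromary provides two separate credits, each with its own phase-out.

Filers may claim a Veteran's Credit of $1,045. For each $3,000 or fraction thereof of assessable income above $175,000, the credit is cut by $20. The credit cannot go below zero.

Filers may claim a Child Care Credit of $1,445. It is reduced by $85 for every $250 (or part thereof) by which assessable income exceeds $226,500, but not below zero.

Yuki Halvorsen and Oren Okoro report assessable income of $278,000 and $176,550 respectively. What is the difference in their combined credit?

Yuki ($278,000): Veteran's Credit: income exceeds $175,000 by $103,000, which is 35 full-or-partial $3,000 increments; reduction = 35 × $20 = $700, leaving $345. Child Care Credit: income exceeds $226,500 by $51,500 → 206 increments × $85 = $17,510 ≥ base, so the credit is $0. total $345 + $0 = $345
Oren ($176,550): Veteran's Credit: income exceeds $175,000 by $1,550, which is 1 full-or-partial $3,000 increment; reduction = 1 × $20 = $20, leaving $1,025. Child Care Credit: $176,550 is at or below the $226,500 threshold, so the full $1,445 applies. total $1,025 + $1,445 = $2,470
Difference: |$345 − $2,470| = $2,125.

$2,125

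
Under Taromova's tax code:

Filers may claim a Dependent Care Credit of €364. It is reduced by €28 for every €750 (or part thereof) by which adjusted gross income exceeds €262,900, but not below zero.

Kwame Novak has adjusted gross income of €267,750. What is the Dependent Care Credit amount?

Dependent Care Credit: income exceeds €262,900 by €4,850, which is 7 full-or-partial €750 increments; reduction = 7 × €28 = €196, leaving €168.

€168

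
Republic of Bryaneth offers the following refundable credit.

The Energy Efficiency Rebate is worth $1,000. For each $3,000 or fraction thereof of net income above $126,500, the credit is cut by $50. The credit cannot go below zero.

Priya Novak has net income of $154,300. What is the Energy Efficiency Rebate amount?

$500

Energy Efficiency Rebate: income exceeds $126,500 by $27,800, which is 10 full-or-partial $3,000 increments; reduction = 10 × $50 = $500, leaving $500.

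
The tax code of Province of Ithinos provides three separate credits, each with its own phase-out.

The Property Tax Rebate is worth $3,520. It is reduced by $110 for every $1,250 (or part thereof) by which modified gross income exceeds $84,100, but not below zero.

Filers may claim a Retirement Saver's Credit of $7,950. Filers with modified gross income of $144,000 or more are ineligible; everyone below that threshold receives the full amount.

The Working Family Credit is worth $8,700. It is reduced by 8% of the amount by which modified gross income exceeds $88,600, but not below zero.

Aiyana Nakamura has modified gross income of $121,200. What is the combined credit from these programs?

Property Tax Rebate: income exceeds $84,100 by $37,100, which is 30 full-or-partial $1,250 increments; reduction = 30 × $110 = $3,300, leaving $220.
Retirement Saver's Credit: $121,200 is below the $144,000 cutoff, so the full $7,950 applies.
Working Family Credit: 8% of the $32,600 excess over $88,600 is $2,608; credit = $8,700 − $2,608 = $6,092.
Total: $220 + $7,950 + $6,092 = $14,262.

$14,262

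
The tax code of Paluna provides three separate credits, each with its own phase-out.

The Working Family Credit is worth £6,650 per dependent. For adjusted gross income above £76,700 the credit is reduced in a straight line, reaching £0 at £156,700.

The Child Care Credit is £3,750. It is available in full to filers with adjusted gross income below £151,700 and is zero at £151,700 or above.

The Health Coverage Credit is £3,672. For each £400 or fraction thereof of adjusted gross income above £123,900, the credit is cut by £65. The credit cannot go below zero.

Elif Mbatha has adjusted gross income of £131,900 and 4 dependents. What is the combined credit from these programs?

Working Family Credit: base = 4 × £6,650 = £26,600. £131,900 is £55,200 into a £80,000 phase-out range, leaving 24,800/80,000 of the credit: £26,600 × 24,800/80,000 = £8,246.
Child Care Credit: £131,900 is below the £151,700 cutoff, so the full £3,750 applies.
Health Coverage Credit: income exceeds £123,900 by £8,000, which is 20 full-or-partial £400 increments; reduction = 20 × £65 = £1,300, leaving £2,372.
Total: £8,246 + £3,750 + £2,372 = £14,368.

£14,368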